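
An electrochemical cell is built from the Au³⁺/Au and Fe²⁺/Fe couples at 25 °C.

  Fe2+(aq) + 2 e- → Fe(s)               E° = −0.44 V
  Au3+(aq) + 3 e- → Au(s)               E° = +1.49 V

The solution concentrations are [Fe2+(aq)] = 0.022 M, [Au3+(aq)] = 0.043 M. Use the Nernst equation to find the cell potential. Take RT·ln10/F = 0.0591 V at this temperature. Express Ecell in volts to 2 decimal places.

+1.95 V

Au³⁺/Au is reduced (cathode, E° = +1.49 V) and Fe²⁺/Fe is oxidized (anode).
E°cell = +1.49 − (−0.44) = +1.93 V, with n = 6 electrons transferred.
Balancing gives 2 Au3+(aq) + 3 Fe(s) → 2 Au(s) + 3 Fe2+(aq); hence Q = [Fe2+(aq)]^3 / [Au3+(aq)]^2 = 0.00576 (log Q = −2.240).
By the Nernst equation, E = +1.93 − (0.0591/6)·(−2.240) = +1.95 V.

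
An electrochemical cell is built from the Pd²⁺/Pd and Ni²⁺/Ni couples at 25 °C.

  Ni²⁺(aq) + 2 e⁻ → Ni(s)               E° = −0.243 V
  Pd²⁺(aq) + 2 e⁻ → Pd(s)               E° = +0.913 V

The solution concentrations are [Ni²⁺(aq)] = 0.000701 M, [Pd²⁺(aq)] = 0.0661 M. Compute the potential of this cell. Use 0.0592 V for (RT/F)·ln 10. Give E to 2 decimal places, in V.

+1.21 V

The Pd²⁺/Pd couple has the more positive E°, so it is the cathode; Ni²⁺/Ni is the anode.
E°cell = +0.913 − (−0.243) = +1.156 V, with n = 2 electrons transferred.
For the overall reaction Pd²⁺(aq) + Ni(s) → Pd(s) + Ni²⁺(aq), Q = [Ni²⁺(aq)] / [Pd²⁺(aq)] = 0.0106, giving log Q = −1.974.
E = E° − (0.0592/n)·log Q = +1.156 − (0.0592/2)(−1.974) = +1.21 V.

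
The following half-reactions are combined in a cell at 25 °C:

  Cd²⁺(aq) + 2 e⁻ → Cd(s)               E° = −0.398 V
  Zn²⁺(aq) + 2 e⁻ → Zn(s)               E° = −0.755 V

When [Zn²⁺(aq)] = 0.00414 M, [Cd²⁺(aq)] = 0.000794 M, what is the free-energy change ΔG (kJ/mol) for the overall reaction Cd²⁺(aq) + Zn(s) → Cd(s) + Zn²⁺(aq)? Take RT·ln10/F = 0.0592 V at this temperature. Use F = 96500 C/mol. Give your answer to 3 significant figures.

−64.8 kJ/mol

The standard cell potential is −0.398 − (−0.755) = +0.357 V, with n = 2 electrons in the balanced equation.
The reaction quotient is [Zn²⁺(aq)] / [Cd²⁺(aq)] = 5.21; by Nernst, E = +0.357 − (0.0592/2)(0.717) = +0.3358 V.
Then ΔG = −nFE = −2 × 96500 × +0.3358 J/mol = −64.8 kJ/mol.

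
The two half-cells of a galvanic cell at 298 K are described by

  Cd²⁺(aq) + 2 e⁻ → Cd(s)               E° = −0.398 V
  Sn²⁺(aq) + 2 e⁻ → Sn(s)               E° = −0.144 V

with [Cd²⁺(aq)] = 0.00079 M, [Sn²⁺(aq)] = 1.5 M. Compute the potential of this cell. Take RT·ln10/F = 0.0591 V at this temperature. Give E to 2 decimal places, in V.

+0.35 V

The Sn²⁺/Sn couple has the more positive E°, so it is the cathode; Cd²⁺/Cd is the anode.
E°cell = −0.144 − (−0.398) = +0.254 V, with n = 2 electrons transferred.
For the overall reaction Sn²⁺(aq) + Cd(s) → Sn(s) + Cd²⁺(aq), Q = [Cd²⁺(aq)] / [Sn²⁺(aq)] = 0.000527, giving log Q = −3.278.
E = E° − (0.0591/n)·log Q = +0.254 − (0.0591/2)(−3.278) = +0.35 V.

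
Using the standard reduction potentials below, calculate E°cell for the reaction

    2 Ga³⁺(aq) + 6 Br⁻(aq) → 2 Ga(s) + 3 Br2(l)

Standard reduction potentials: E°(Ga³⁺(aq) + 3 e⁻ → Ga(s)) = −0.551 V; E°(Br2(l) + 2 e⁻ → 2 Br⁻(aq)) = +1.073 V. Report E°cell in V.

Ga³⁺(aq) gains electrons, so the Ga³⁺/Ga couple is the cathode; the Br₂/Br⁻ couple is the anode.
E°cell = E°(cathode) − E°(anode) = −0.551 − (+1.073) = −1.624 V.

−1.624 V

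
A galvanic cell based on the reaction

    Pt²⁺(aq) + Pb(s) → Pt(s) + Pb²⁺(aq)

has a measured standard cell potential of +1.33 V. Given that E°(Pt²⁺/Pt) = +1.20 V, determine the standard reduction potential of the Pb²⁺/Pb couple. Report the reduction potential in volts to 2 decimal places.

In the reaction as written the Pt²⁺/Pt couple is reduced (cathode) and Pb²⁺/Pb is oxidized (anode), so E°cell = E°(Pt²⁺/Pt) − E°(Pb²⁺/Pb).
E°(Pb²⁺/Pb) = E°(cathode) − E°cell = +1.20 − (+1.33) = −0.13 V.

−0.13 V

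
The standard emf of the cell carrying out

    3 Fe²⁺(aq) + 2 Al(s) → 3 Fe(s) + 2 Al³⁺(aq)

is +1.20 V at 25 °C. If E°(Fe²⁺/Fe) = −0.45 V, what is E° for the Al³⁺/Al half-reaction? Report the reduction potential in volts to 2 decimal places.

−1.65 V

In the reaction as written the Fe²⁺/Fe couple is reduced (cathode) and Al³⁺/Al is oxidized (anode), so E°cell = E°(Fe²⁺/Fe) − E°(Al³⁺/Al).
E°(Al³⁺/Al) = E°(cathode) − E°cell = −0.45 − (+1.20) = −1.65 V.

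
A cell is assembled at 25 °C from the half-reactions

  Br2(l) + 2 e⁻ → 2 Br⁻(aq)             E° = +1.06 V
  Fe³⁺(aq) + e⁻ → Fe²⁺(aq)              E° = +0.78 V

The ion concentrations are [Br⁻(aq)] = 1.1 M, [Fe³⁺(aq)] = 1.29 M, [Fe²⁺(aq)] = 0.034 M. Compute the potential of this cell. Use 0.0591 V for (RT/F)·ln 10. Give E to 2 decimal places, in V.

+0.18 V

Br₂/Br⁻ is reduced (cathode, E° = +1.06 V) and Fe³⁺/Fe²⁺ is oxidized (anode).
E°cell = +1.06 − (+0.78) = +0.28 V, with n = 2 electrons transferred.
The balanced reaction is Br2(l) + 2 Fe²⁺(aq) → 2 Br⁻(aq) + 2 Fe³⁺(aq), so Q = ([Br⁻(aq)]^2·[Fe³⁺(aq)]^2) / [Fe²⁺(aq)]^2 = 1.74×10^3 and log Q = 3.241.
Applying E = E° − (RT ln10/nF)·log Q gives +0.28 − (0.0591/2)(3.241) = +0.18 V.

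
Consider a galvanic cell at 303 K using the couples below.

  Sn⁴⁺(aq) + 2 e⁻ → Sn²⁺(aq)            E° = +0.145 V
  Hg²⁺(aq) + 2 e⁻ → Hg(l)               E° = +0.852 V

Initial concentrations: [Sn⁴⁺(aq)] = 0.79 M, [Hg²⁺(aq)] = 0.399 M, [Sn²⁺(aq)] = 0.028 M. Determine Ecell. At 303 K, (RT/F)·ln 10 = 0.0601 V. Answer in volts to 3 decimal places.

+0.651 V

Since E°(Hg²⁺/Hg) > E°(Sn⁴⁺/Sn²⁺), Hg²⁺/Hg serves as the cathode.
The standard potential is +0.852 − (+0.145) = +0.707 V and the balanced reaction transfers n = 2 electrons.
Balancing gives Hg²⁺(aq) + Sn²⁺(aq) → Hg(l) + Sn⁴⁺(aq); hence Q = [Sn⁴⁺(aq)] / ([Hg²⁺(aq)]·[Sn²⁺(aq)]) = 70.7 (log Q = 1.849).
E = E° − (0.0601/n)·log Q = +0.707 − (0.0601/2)(1.849) = +0.651 V.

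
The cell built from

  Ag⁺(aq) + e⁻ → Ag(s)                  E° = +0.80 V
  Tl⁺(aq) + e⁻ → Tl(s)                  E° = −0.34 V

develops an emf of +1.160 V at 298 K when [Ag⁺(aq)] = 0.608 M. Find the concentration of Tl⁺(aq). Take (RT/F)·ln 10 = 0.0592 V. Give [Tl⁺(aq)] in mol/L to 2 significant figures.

0.28 M

Ag⁺/Ag is the cathode (higher E°); E°cell = +0.80 − (−0.34) = +1.14 V with n = 1.
From the Nernst equation, log Q = n(E° − E)/0.0592 = 1·(+1.14 − (+1.160))/0.0592 = −0.338.
The balanced reaction is Ag⁺(aq) + Tl(s) → Ag(s) + Tl⁺(aq), so Q = [Tl⁺(aq)] / [Ag⁺(aq)].
Isolating [Tl⁺(aq)] in Q = 10^{−0.338} yields log [Tl⁺(aq)] = −0.554, i.e. 0.28 M.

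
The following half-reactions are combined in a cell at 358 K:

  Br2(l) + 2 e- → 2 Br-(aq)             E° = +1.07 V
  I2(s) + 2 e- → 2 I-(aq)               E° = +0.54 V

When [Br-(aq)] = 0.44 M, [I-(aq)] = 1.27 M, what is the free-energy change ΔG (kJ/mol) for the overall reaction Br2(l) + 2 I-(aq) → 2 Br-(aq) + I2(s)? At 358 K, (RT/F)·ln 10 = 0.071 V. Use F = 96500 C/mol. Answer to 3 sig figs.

−109 kJ/mol

With Br₂/Br⁻ reduced at the cathode, E°cell = +1.07 − (+0.54) = +0.53 V and n = 2.
Here Q = [Br-(aq)]^2 / [I-(aq)]^2 = 0.12 (log Q = −0.921), giving E = +0.53 − (0.071/2)·(−0.921) = +0.5627 V.
Finally ΔG = −nFE = −(2)(96500 C/mol)(+0.5627 V) = −109 kJ/mol.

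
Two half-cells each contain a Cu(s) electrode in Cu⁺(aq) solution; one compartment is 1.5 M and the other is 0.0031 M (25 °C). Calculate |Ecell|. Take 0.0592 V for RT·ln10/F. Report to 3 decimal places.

0.159 V

For a concentration cell E°cell = 0, since both electrodes use the same couple.
The compartment with the higher Cu⁺(aq) concentration (1.5 M) acts as the cathode; ions are reduced there and produced at the dilute (0.0031 M) anode.
With n = 1, Ecell = −(0.0592/1)·log([dilute]/[conc]) = −(0.0592/1)·log(0.0031/1.5) = +0.159 V.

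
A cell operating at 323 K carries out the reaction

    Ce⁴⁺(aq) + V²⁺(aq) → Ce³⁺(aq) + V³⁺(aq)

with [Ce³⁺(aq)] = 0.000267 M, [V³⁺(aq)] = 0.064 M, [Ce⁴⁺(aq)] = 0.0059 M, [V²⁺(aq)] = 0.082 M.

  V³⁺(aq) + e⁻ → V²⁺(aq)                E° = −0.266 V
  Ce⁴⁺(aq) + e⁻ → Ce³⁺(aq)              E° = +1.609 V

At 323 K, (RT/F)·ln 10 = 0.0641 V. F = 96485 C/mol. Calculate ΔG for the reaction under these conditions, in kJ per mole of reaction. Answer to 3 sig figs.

With Ce⁴⁺/Ce³⁺ reduced at the cathode, E°cell = +1.609 − (−0.266) = +1.875 V and n = 1.
The reaction quotient is ([Ce³⁺(aq)]·[V³⁺(aq)]) / ([Ce⁴⁺(aq)]·[V²⁺(aq)]) = 0.0353; by Nernst, E = +1.875 − (0.0641/1)(−1.452) = +1.9681 V.
Finally ΔG = −nFE = −(1)(96485 C/mol)(+1.9681 V) = −190 kJ/mol.

−190 kJ/mol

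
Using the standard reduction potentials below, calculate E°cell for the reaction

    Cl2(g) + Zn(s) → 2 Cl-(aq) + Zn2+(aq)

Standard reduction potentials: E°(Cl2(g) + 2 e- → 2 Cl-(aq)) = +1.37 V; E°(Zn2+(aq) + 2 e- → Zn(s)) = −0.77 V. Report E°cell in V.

+2.14 V

Cl2(g) gains electrons, so the Cl₂/Cl⁻ couple is the cathode; the Zn²⁺/Zn couple is the anode.
E°cell = E°(cathode) − E°(anode) = +1.37 − (−0.77) = +2.14 V.
The positive value indicates the reaction is spontaneous as written.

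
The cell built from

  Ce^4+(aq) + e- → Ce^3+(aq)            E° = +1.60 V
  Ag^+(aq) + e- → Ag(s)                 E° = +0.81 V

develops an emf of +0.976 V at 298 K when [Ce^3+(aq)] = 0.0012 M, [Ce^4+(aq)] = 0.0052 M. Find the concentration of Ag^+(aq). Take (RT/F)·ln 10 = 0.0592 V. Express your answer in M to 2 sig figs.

Ce⁴⁺/Ce³⁺ is the cathode (higher E°); E°cell = +1.60 − (+0.81) = +0.79 V with n = 1.
From the Nernst equation, log Q = n(E° − E)/0.0592 = 1·(+0.79 − (+0.976))/0.0592 = −3.142.
For Ce^4+(aq) + Ag(s) → Ce^3+(aq) + Ag^+(aq), the reaction quotient is Q = ([Ce^3+(aq)]·[Ag^+(aq)]) / [Ce^4+(aq)].
Substituting the known concentrations and solving, log [Ag^+(aq)] = −2.505 and [Ag^+(aq)] = 0.0031 M.

0.0031 M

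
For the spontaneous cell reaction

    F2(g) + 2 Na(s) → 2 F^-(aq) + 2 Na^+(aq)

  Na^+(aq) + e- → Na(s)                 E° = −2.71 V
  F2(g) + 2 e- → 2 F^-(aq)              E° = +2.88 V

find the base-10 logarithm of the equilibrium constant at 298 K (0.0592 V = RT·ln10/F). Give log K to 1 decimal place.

log K = 188.9

The F₂/F⁻ couple is reduced (cathode); E°cell = +2.88 − (−2.71) = +5.59 V with n = 2.
At equilibrium E = 0, so log K = nE°cell / 0.0592 = (2)(+5.59) / 0.0592 = 188.9.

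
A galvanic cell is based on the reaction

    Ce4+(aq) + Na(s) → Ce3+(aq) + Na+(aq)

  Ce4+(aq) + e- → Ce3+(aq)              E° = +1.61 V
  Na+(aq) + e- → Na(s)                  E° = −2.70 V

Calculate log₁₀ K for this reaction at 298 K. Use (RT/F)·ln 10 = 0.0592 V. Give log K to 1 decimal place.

log K = 72.8

The Ce⁴⁺/Ce³⁺ couple is reduced (cathode); E°cell = +1.61 − (−2.70) = +4.31 V with n = 1.
At equilibrium E = 0, so log K = nE°cell / 0.0592 = (1)(+4.31) / 0.0592 = 72.8.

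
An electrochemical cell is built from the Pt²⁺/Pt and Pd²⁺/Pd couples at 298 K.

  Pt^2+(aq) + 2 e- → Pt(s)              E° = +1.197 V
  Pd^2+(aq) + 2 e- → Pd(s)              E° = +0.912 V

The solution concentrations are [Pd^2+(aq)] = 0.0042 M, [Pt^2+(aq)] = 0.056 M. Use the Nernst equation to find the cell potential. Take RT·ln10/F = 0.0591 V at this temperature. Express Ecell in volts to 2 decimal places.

The Pt²⁺/Pt couple has the more positive E°, so it is the cathode; Pd²⁺/Pd is the anode.
E°cell = E°cat − E°an = +1.197 − (+0.912) = +0.285 V; n = 2.
Balancing gives Pt^2+(aq) + Pd(s) → Pt(s) + Pd^2+(aq); hence Q = [Pd^2+(aq)] / [Pt^2+(aq)] = 0.075 (log Q = −1.125).
E = E° − (0.0591/n)·log Q = +0.285 − (0.0591/2)(−1.125) = +0.32 V.

+0.32 V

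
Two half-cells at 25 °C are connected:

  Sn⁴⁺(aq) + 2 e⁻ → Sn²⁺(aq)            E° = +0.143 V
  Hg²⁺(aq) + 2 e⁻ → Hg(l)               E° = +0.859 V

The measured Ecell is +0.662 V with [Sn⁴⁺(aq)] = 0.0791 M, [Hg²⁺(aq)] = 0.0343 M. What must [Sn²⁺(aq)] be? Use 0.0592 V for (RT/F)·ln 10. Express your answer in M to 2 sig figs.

The Hg²⁺/Hg couple has the larger reduction potential, so it is the cathode: E°cell = +0.859 − (+0.143) = +0.716 V and n = 2.
Since E = E° − (0.0592/n)·log Q, log Q = n(E° − E)/0.0592 = 1.824.
Balancing electrons gives Hg²⁺(aq) + Sn²⁺(aq) → Hg(l) + Sn⁴⁺(aq); thus Q = [Sn⁴⁺(aq)] / ([Hg²⁺(aq)]·[Sn²⁺(aq)]).
Substituting the known concentrations and solving, log [Sn²⁺(aq)] = −1.461 and [Sn²⁺(aq)] = 0.035 M.

0.035 M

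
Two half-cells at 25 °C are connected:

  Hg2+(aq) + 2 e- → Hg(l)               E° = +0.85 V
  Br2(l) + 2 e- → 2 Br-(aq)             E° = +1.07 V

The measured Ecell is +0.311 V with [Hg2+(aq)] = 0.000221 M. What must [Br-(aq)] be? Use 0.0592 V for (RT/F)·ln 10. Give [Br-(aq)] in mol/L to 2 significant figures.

2.0 M

With Br₂/Br⁻ at the cathode and Hg²⁺/Hg at the anode, E°cell = +1.07 − (+0.85) = +0.22 V (n = 2).
Rearranging E = E° − (0.0592/n)·log Q gives log Q = 2(+0.22 − (+0.311))/0.0592 = −3.074.
For Br2(l) + Hg(l) → 2 Br-(aq) + Hg2+(aq), the reaction quotient is Q = [Br-(aq)]^2·[Hg2+(aq)].
Substituting the known concentrations and solving, log [Br-(aq)] = 0.291 and [Br-(aq)] = 2.0 M.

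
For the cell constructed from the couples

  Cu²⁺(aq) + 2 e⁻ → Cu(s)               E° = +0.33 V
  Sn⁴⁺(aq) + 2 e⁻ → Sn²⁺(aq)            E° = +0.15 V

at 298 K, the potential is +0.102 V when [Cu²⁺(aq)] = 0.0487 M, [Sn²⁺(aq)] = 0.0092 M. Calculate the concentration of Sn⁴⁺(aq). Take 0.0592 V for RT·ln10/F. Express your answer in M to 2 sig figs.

0.19 M

The Cu²⁺/Cu couple has the larger reduction potential, so it is the cathode: E°cell = +0.33 − (+0.15) = +0.18 V and n = 2.
From the Nernst equation, log Q = n(E° − E)/0.0592 = 2·(+0.18 − (+0.102))/0.0592 = 2.635.
For Cu²⁺(aq) + Sn²⁺(aq) → Cu(s) + Sn⁴⁺(aq), the reaction quotient is Q = [Sn⁴⁺(aq)] / ([Cu²⁺(aq)]·[Sn²⁺(aq)]).
Solving for the unknown gives log [Sn⁴⁺(aq)] = −0.714, so [Sn⁴⁺(aq)] ≈ 0.19 M.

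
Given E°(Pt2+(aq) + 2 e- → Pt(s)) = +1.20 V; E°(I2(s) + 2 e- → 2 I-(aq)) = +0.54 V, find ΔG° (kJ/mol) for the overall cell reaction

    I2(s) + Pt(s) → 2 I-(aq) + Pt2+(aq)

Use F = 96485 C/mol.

In the reaction as written I2(s) is reduced, so the I₂/I⁻ couple is the cathode and Pt²⁺/Pt is the anode.
E°cell = +0.54 − (+1.20) = −0.66 V; balancing electrons gives n = 2.
ΔG° = −nFE°cell = −(2)(96485)(−0.66) J/mol = +127 kJ/mol.

+127 kJ/mol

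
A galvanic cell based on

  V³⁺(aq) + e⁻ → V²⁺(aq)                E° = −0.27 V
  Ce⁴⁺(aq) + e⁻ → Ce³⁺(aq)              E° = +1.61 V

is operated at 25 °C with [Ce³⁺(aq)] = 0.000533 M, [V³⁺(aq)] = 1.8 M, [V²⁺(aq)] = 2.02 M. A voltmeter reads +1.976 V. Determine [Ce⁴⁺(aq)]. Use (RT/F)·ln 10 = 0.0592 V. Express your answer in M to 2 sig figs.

With Ce⁴⁺/Ce³⁺ at the cathode and V³⁺/V²⁺ at the anode, E°cell = +1.61 − (−0.27) = +1.88 V (n = 1).
Rearranging E = E° − (0.0592/n)·log Q gives log Q = 1(+1.88 − (+1.976))/0.0592 = −1.622.
For Ce⁴⁺(aq) + V²⁺(aq) → Ce³⁺(aq) + V³⁺(aq), the reaction quotient is Q = ([Ce³⁺(aq)]·[V³⁺(aq)]) / ([Ce⁴⁺(aq)]·[V²⁺(aq)]).
Solving for the unknown gives log [Ce⁴⁺(aq)] = −1.701, so [Ce⁴⁺(aq)] ≈ 0.020 M.

0.020 M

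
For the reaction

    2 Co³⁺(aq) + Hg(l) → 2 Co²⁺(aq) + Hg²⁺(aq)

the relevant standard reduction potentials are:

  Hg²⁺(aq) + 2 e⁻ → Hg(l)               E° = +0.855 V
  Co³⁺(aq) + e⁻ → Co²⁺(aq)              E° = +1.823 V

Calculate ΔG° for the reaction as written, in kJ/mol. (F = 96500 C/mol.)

−187 kJ/mol

In the reaction as written Co³⁺(aq) is reduced, so the Co³⁺/Co²⁺ couple is the cathode and Hg²⁺/Hg is the anode.
E°cell = +1.823 − (+0.855) = +0.968 V; balancing electrons gives n = 2.
ΔG° = −nFE°cell = −(2)(96500)(+0.968) J/mol = −187 kJ/mol.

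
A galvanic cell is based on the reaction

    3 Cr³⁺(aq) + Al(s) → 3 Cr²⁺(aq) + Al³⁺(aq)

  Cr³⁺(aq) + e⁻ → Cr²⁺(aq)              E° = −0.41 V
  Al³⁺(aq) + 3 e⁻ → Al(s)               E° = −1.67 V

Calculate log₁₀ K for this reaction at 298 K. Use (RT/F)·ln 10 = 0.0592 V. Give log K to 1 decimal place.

log K = 63.9

The Cr³⁺/Cr²⁺ couple is reduced (cathode); E°cell = −0.41 − (−1.67) = +1.26 V with n = 3.
At equilibrium E = 0, so log K = nE°cell / 0.0592 = (3)(+1.26) / 0.0592 = 63.9.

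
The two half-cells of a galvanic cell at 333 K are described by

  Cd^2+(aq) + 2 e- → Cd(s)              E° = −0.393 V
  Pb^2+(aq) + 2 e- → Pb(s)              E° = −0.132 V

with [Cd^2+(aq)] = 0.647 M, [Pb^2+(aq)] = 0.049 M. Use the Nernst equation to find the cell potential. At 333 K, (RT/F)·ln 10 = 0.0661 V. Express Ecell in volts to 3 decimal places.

+0.224 V

The Pb²⁺/Pb couple has the more positive E°, so it is the cathode; Cd²⁺/Cd is the anode.
E°cell = E°cat − E°an = −0.132 − (−0.393) = +0.261 V; n = 2.
The balanced reaction is Pb^2+(aq) + Cd(s) → Pb(s) + Cd^2+(aq), so Q = [Cd^2+(aq)] / [Pb^2+(aq)] = 13.2 and log Q = 1.121.
E = E° − (0.0661/n)·log Q = +0.261 − (0.0661/2)(1.121) = +0.224 V.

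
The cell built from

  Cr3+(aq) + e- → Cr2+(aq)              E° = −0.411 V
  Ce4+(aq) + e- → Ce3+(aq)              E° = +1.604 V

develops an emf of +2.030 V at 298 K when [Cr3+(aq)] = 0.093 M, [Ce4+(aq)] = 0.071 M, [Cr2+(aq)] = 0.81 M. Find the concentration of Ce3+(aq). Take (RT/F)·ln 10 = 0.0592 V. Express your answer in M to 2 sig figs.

0.35 M

With Ce⁴⁺/Ce³⁺ at the cathode and Cr³⁺/Cr²⁺ at the anode, E°cell = +1.604 − (−0.411) = +2.015 V (n = 1).
From the Nernst equation, log Q = n(E° − E)/0.0592 = 1·(+2.015 − (+2.030))/0.0592 = −0.253.
For Ce4+(aq) + Cr2+(aq) → Ce3+(aq) + Cr3+(aq), the reaction quotient is Q = ([Ce3+(aq)]·[Cr3+(aq)]) / ([Ce4+(aq)]·[Cr2+(aq)]).
Solving for the unknown gives log [Ce3+(aq)] = −0.462, so [Ce3+(aq)] ≈ 0.35 M.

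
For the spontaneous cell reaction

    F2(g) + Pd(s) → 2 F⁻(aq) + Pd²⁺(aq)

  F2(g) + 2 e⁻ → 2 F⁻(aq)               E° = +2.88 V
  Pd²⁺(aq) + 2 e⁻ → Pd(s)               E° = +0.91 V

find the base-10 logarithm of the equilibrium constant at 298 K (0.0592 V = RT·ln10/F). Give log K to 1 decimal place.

log K = 66.6

The F₂/F⁻ couple is reduced (cathode); E°cell = +2.88 − (+0.91) = +1.97 V with n = 2.
At equilibrium E = 0, so log K = nE°cell / 0.0592 = (2)(+1.97) / 0.0592 = 66.6.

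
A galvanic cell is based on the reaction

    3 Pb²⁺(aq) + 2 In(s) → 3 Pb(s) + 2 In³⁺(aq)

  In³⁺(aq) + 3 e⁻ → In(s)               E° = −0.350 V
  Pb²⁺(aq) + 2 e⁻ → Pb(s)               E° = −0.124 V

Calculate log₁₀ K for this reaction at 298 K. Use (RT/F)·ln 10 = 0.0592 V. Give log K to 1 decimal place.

log K = 22.9

The Pb²⁺/Pb couple is reduced (cathode); E°cell = −0.124 − (−0.350) = +0.226 V with n = 6.
At equilibrium E = 0, so log K = nE°cell / 0.0592 = (6)(+0.226) / 0.0592 = 22.9.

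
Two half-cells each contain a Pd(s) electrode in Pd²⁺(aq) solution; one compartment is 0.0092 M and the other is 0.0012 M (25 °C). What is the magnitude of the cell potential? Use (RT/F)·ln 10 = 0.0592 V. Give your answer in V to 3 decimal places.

For a concentration cell E°cell = 0, since both electrodes use the same couple.
The compartment with the higher Pd²⁺(aq) concentration (0.0092 M) acts as the cathode; ions are reduced there and produced at the dilute (0.0012 M) anode.
With n = 2, Ecell = −(0.0592/2)·log([dilute]/[conc]) = −(0.0592/2)·log(0.0012/0.0092) = +0.026 V.

0.026 V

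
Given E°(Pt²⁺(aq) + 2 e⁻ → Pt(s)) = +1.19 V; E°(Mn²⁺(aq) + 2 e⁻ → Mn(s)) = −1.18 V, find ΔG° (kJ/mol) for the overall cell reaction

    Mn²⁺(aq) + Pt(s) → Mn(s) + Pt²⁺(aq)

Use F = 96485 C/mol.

+457 kJ/mol

In the reaction as written Mn²⁺(aq) is reduced, so the Mn²⁺/Mn couple is the cathode and Pt²⁺/Pt is the anode.
E°cell = −1.18 − (+1.19) = −2.37 V; balancing electrons gives n = 2.
ΔG° = −nFE°cell = −(2)(96485)(−2.37) J/mol = +457 kJ/mol.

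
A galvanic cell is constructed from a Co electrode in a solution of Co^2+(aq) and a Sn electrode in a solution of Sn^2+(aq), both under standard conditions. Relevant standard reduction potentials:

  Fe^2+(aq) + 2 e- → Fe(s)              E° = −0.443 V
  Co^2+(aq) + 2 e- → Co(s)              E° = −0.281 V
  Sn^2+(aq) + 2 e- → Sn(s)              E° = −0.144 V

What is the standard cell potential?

+0.137 V

The Sn²⁺/Sn couple has the higher E°, so Sn ion is reduced (cathode) and Co is oxidized (anode).
E°cell = E°(cathode) − E°(anode) = −0.144 − (−0.281) = +0.137 V.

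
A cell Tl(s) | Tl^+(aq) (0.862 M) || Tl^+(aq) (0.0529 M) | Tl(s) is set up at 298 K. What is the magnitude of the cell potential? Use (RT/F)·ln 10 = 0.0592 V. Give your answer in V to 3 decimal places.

0.072 V

For a concentration cell E°cell = 0, since both electrodes use the same couple.
The compartment with the higher Tl^+(aq) concentration (0.862 M) acts as the cathode; ions are reduced there and produced at the dilute (0.0529 M) anode.
With n = 1, Ecell = −(0.0592/1)·log([dilute]/[conc]) = −(0.0592/1)·log(0.0529/0.862) = +0.072 V.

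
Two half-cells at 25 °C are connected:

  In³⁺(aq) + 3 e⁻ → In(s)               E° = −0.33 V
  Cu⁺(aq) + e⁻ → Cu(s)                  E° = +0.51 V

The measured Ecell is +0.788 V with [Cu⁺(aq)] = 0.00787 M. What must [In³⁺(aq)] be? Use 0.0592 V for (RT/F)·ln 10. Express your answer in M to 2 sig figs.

The Cu⁺/Cu couple has the larger reduction potential, so it is the cathode: E°cell = +0.51 − (−0.33) = +0.84 V and n = 3.
Rearranging E = E° − (0.0592/n)·log Q gives log Q = 3(+0.84 − (+0.788))/0.0592 = 2.635.
Balancing electrons gives 3 Cu⁺(aq) + In(s) → 3 Cu(s) + In³⁺(aq); thus Q = [In³⁺(aq)] / [Cu⁺(aq)]^3.
Isolating [In³⁺(aq)] in Q = 10^{2.635} yields log [In³⁺(aq)] = −3.677, i.e. 0.00021 M.

0.00021 M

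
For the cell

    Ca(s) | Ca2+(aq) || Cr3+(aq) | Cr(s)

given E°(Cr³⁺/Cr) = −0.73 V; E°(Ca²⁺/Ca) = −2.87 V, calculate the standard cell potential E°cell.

By convention the left-hand electrode in cell notation is the anode (oxidation) and the right-hand electrode is the cathode (reduction).
E°cell = E°(right) − E°(left) = −0.73 − (−2.87) = +2.14 V.

+2.14 V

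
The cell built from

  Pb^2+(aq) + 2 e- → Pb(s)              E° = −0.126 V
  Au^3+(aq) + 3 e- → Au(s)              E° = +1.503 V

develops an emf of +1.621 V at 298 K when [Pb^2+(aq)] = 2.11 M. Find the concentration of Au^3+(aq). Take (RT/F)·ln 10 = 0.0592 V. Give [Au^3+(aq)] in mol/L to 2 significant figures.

With Au³⁺/Au at the cathode and Pb²⁺/Pb at the anode, E°cell = +1.503 − (−0.126) = +1.629 V (n = 6).
Since E = E° − (0.0592/n)·log Q, log Q = n(E° − E)/0.0592 = 0.811.
For 2 Au^3+(aq) + 3 Pb(s) → 2 Au(s) + 3 Pb^2+(aq), the reaction quotient is Q = [Pb^2+(aq)]^3 / [Au^3+(aq)]^2.
Isolating [Au^3+(aq)] in Q = 10^{0.811} yields log [Au^3+(aq)] = 0.081, i.e. 1.2 M.

1.2 M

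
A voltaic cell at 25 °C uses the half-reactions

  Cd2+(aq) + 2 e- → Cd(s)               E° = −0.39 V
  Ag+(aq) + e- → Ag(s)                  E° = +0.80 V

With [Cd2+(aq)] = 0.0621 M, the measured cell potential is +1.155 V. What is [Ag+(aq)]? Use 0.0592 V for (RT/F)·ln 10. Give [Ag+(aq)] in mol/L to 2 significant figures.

Ag⁺/Ag is the cathode (higher E°); E°cell = +0.80 − (−0.39) = +1.19 V with n = 2.
Since E = E° − (0.0592/n)·log Q, log Q = n(E° − E)/0.0592 = 1.182.
For 2 Ag+(aq) + Cd(s) → 2 Ag(s) + Cd2+(aq), the reaction quotient is Q = [Cd2+(aq)] / [Ag+(aq)]^2.
Solving for the unknown gives log [Ag+(aq)] = −1.194, so [Ag+(aq)] ≈ 0.064 M.

0.064 M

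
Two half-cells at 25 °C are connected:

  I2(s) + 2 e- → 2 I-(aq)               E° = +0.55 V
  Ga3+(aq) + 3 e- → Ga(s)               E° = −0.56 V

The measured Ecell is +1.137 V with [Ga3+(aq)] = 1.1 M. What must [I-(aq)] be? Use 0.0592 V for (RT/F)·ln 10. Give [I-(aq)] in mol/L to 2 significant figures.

I₂/I⁻ is the cathode (higher E°); E°cell = +0.55 − (−0.56) = +1.11 V with n = 6.
From the Nernst equation, log Q = n(E° − E)/0.0592 = 6·(+1.11 − (+1.137))/0.0592 = −2.736.
For 3 I2(s) + 2 Ga(s) → 6 I-(aq) + 2 Ga3+(aq), the reaction quotient is Q = [I-(aq)]^6·[Ga3+(aq)]^2.
Substituting the known concentrations and solving, log [I-(aq)] = −0.470 and [I-(aq)] = 0.34 M.

0.34 M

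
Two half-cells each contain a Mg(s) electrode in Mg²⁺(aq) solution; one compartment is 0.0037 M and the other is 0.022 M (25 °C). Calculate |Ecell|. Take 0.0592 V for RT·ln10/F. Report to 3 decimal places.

For a concentration cell E°cell = 0, since both electrodes use the same couple.
The compartment with the higher Mg²⁺(aq) concentration (0.022 M) acts as the cathode; ions are reduced there and produced at the dilute (0.0037 M) anode.
With n = 2, Ecell = −(0.0592/2)·log([dilute]/[conc]) = −(0.0592/2)·log(0.0037/0.022) = +0.023 V.

0.023 V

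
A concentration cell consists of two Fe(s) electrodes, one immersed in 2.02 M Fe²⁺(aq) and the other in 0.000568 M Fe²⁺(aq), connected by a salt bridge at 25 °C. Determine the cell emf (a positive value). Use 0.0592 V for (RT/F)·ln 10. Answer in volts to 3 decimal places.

0.105 V

For a concentration cell E°cell = 0, since both electrodes use the same couple.
The compartment with the higher Fe²⁺(aq) concentration (2.02 M) acts as the cathode; ions are reduced there and produced at the dilute (0.000568 M) anode.
With n = 2, Ecell = −(0.0592/2)·log([dilute]/[conc]) = −(0.0592/2)·log(0.000568/2.02) = +0.105 V.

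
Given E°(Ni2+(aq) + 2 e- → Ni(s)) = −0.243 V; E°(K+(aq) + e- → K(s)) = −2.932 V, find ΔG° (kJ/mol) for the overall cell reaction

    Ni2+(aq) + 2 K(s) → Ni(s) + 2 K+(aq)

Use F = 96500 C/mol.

In the reaction as written Ni2+(aq) is reduced, so the Ni²⁺/Ni couple is the cathode and K⁺/K is the anode.
E°cell = −0.243 − (−2.932) = +2.689 V; balancing electrons gives n = 2.
ΔG° = −nFE°cell = −(2)(96500)(+2.689) J/mol = −519 kJ/mol.

−519 kJ/mol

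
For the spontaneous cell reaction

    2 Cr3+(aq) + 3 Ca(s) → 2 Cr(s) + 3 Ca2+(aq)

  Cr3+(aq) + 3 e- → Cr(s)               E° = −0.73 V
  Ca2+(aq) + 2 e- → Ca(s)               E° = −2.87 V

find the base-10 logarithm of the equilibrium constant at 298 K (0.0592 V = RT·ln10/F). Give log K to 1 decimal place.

The Cr³⁺/Cr couple is reduced (cathode); E°cell = −0.73 − (−2.87) = +2.14 V with n = 6.
At equilibrium E = 0, so log K = nE°cell / 0.0592 = (6)(+2.14) / 0.0592 = 216.9.

log K = 216.9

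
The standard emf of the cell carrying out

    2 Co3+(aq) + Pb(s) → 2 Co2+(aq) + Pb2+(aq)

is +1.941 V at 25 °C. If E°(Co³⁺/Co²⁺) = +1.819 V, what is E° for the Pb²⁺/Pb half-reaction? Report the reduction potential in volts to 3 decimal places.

−0.122 V

In the reaction as written the Co³⁺/Co²⁺ couple is reduced (cathode) and Pb²⁺/Pb is oxidized (anode), so E°cell = E°(Co³⁺/Co²⁺) − E°(Pb²⁺/Pb).
E°(Pb²⁺/Pb) = E°(cathode) − E°cell = +1.819 − (+1.941) = −0.122 V.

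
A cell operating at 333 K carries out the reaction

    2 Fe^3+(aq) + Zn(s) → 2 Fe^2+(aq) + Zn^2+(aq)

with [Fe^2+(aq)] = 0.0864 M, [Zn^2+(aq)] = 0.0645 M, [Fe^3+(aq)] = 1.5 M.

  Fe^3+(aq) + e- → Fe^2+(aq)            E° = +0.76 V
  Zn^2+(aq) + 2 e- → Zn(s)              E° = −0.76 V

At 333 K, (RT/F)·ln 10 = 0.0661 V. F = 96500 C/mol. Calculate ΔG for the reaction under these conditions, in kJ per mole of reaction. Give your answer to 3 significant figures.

E°cell = +0.76 − (−0.76) = +1.52 V; the balanced reaction transfers n = 2 electrons.
Q = ([Fe^2+(aq)]^2·[Zn^2+(aq)]) / [Fe^3+(aq)]^2 = 0.000214, so log Q = −3.670 and E = +1.52 − (0.0661/2)(−3.670) = +1.6413 V.
Then ΔG = −nFE = −2 × 96500 × +1.6413 J/mol = −317 kJ/mol.

−317 kJ/mol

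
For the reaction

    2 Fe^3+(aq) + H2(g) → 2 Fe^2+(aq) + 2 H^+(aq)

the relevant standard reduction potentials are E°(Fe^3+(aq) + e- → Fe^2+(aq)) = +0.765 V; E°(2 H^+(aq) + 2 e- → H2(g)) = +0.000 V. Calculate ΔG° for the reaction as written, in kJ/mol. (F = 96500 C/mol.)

−148 kJ/mol

In the reaction as written Fe^3+(aq) is reduced, so the Fe³⁺/Fe²⁺ couple is the cathode and 2H⁺/H₂ is the anode.
E°cell = +0.765 − (+0.000) = +0.765 V; balancing electrons gives n = 2.
ΔG° = −nFE°cell = −(2)(96500)(+0.765) J/mol = −148 kJ/mol.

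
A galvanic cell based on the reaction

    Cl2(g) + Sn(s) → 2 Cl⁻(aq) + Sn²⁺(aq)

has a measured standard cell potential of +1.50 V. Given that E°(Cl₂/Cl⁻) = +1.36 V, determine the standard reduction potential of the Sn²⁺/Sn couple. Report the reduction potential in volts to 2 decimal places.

In the reaction as written the Cl₂/Cl⁻ couple is reduced (cathode) and Sn²⁺/Sn is oxidized (anode), so E°cell = E°(Cl₂/Cl⁻) − E°(Sn²⁺/Sn).
E°(Sn²⁺/Sn) = E°(cathode) − E°cell = +1.36 − (+1.50) = −0.14 V.

−0.14 V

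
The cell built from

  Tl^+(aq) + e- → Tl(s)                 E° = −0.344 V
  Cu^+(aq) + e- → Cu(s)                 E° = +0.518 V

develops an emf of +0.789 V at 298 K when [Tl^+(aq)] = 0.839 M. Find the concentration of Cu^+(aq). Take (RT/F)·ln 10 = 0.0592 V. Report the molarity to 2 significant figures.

0.049 M

With Cu⁺/Cu at the cathode and Tl⁺/Tl at the anode, E°cell = +0.518 − (−0.344) = +0.862 V (n = 1).
From the Nernst equation, log Q = n(E° − E)/0.0592 = 1·(+0.862 − (+0.789))/0.0592 = 1.233.
Balancing electrons gives Cu^+(aq) + Tl(s) → Cu(s) + Tl^+(aq); thus Q = [Tl^+(aq)] / [Cu^+(aq)].
Solving for the unknown gives log [Cu^+(aq)] = −1.309, so [Cu^+(aq)] ≈ 0.049 M.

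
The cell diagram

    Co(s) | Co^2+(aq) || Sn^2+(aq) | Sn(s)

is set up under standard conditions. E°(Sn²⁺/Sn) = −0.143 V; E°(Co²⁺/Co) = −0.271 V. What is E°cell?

+0.128 V

By convention the left-hand electrode in cell notation is the anode (oxidation) and the right-hand electrode is the cathode (reduction).
E°cell = E°(right) − E°(left) = −0.143 − (−0.271) = +0.128 V.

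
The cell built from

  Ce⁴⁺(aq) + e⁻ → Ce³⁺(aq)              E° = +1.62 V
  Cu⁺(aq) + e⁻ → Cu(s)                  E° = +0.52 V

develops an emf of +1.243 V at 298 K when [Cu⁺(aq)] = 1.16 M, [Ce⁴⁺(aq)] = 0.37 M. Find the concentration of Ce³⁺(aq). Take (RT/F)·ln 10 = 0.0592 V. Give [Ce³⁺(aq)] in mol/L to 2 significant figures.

0.0012 M

With Ce⁴⁺/Ce³⁺ at the cathode and Cu⁺/Cu at the anode, E°cell = +1.62 − (+0.52) = +1.10 V (n = 1).
Since E = E° − (0.0592/n)·log Q, log Q = n(E° − E)/0.0592 = −2.416.
Balancing electrons gives Ce⁴⁺(aq) + Cu(s) → Ce³⁺(aq) + Cu⁺(aq); thus Q = ([Ce³⁺(aq)]·[Cu⁺(aq)]) / [Ce⁴⁺(aq)].
Solving for the unknown gives log [Ce³⁺(aq)] = −2.912, so [Ce³⁺(aq)] ≈ 0.0012 M.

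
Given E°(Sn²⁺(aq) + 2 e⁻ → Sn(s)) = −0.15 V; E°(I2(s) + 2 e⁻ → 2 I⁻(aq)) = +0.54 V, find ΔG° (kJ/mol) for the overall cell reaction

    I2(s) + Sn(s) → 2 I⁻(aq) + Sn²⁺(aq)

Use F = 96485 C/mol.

In the reaction as written I2(s) is reduced, so the I₂/I⁻ couple is the cathode and Sn²⁺/Sn is the anode.
E°cell = +0.54 − (−0.15) = +0.69 V; balancing electrons gives n = 2.
ΔG° = −nFE°cell = −(2)(96485)(+0.69) J/mol = −133 kJ/mol.

−133 kJ/mol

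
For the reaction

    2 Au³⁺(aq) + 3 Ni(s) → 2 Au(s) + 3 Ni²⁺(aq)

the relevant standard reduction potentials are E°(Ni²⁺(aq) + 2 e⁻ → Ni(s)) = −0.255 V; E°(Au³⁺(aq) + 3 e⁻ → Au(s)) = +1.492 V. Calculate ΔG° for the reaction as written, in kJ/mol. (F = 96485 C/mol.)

In the reaction as written Au³⁺(aq) is reduced, so the Au³⁺/Au couple is the cathode and Ni²⁺/Ni is the anode.
E°cell = +1.492 − (−0.255) = +1.747 V; balancing electrons gives n = 6.
ΔG° = −nFE°cell = −(6)(96485)(+1.747) J/mol = −1011 kJ/mol.

−1011 kJ/mol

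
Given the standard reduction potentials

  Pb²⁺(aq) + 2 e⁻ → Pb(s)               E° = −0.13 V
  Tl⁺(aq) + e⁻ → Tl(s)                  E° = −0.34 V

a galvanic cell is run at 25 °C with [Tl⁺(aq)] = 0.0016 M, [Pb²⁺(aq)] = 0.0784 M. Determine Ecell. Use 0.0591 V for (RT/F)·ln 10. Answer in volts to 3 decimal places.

The Pb²⁺/Pb couple has the more positive E°, so it is the cathode; Tl⁺/Tl is the anode.
E°cell = E°cat − E°an = −0.13 − (−0.34) = +0.21 V; n = 2.
Balancing gives Pb²⁺(aq) + 2 Tl(s) → Pb(s) + 2 Tl⁺(aq); hence Q = [Tl⁺(aq)]^2 / [Pb²⁺(aq)] = 3.27×10^−5 (log Q = −4.486).
E = E° − (0.0591/n)·log Q = +0.21 − (0.0591/2)(−4.486) = +0.343 V.

+0.343 V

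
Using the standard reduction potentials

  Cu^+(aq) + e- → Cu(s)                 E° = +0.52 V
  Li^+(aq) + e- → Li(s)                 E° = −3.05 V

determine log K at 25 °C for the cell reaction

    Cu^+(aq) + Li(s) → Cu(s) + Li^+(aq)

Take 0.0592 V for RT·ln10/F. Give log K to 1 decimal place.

log K = 60.3

The Cu⁺/Cu couple is reduced (cathode); E°cell = +0.52 − (−3.05) = +3.57 V with n = 1.
At equilibrium E = 0, so log K = nE°cell / 0.0592 = (1)(+3.57) / 0.0592 = 60.3.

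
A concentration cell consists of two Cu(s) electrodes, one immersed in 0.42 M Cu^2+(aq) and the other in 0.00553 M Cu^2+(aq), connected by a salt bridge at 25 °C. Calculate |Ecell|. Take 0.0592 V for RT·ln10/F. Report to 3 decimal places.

0.056 V

For a concentration cell E°cell = 0, since both electrodes use the same couple.
The compartment with the higher Cu^2+(aq) concentration (0.42 M) acts as the cathode; ions are reduced there and produced at the dilute (0.00553 M) anode.
With n = 2, Ecell = −(0.0592/2)·log([dilute]/[conc]) = −(0.0592/2)·log(0.00553/0.42) = +0.056 V.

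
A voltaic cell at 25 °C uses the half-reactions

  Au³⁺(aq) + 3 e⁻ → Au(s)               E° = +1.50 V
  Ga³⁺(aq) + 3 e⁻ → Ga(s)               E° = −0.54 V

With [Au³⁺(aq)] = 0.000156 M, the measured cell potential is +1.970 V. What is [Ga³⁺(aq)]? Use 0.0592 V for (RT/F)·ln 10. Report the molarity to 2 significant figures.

With Au³⁺/Au at the cathode and Ga³⁺/Ga at the anode, E°cell = +1.50 − (−0.54) = +2.04 V (n = 3).
Rearranging E = E° − (0.0592/n)·log Q gives log Q = 3(+2.04 − (+1.970))/0.0592 = 3.547.
Balancing electrons gives Au³⁺(aq) + Ga(s) → Au(s) + Ga³⁺(aq); thus Q = [Ga³⁺(aq)] / [Au³⁺(aq)].
Solving for the unknown gives log [Ga³⁺(aq)] = −0.260, so [Ga³⁺(aq)] ≈ 0.55 M.

0.55 M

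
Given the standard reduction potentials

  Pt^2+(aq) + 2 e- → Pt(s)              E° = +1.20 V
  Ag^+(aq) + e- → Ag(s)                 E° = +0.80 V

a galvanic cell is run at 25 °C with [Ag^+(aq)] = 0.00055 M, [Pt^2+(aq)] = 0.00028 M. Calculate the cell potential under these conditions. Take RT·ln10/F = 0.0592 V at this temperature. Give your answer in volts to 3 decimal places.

+0.488 V

Since E°(Pt²⁺/Pt) > E°(Ag⁺/Ag), Pt²⁺/Pt serves as the cathode.
The standard potential is +1.20 − (+0.80) = +0.40 V and the balanced reaction transfers n = 2 electrons.
Balancing gives Pt^2+(aq) + 2 Ag(s) → Pt(s) + 2 Ag^+(aq); hence Q = [Ag^+(aq)]^2 / [Pt^2+(aq)] = 0.00108 (log Q = −2.966).
By the Nernst equation, E = +0.40 − (0.0592/2)·(−2.966) = +0.488 V.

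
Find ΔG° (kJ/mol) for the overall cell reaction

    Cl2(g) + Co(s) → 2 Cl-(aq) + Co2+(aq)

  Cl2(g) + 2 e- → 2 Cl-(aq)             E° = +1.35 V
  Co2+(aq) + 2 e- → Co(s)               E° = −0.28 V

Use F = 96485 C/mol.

−315 kJ/mol

In the reaction as written Cl2(g) is reduced, so the Cl₂/Cl⁻ couple is the cathode and Co²⁺/Co is the anode.
E°cell = +1.35 − (−0.28) = +1.63 V; balancing electrons gives n = 2.
ΔG° = −nFE°cell = −(2)(96485)(+1.63) J/mol = −315 kJ/mol.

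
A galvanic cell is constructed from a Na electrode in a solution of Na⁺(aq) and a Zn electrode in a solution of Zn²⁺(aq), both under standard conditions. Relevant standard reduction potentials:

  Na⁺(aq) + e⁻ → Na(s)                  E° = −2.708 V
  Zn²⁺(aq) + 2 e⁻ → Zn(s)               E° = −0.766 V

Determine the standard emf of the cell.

+1.942 V

The Zn²⁺/Zn couple has the higher E°, so Zn ion is reduced (cathode) and Na is oxidized (anode).
E°cell = E°(cathode) − E°(anode) = −0.766 − (−2.708) = +1.942 V.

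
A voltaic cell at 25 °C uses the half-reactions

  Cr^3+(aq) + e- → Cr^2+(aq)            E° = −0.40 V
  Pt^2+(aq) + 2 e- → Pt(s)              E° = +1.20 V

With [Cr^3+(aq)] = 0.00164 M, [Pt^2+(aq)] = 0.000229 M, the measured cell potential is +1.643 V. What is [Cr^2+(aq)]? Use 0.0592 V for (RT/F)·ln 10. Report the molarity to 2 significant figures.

0.58 M

Pt²⁺/Pt is the cathode (higher E°); E°cell = +1.20 − (−0.40) = +1.60 V with n = 2.
From the Nernst equation, log Q = n(E° − E)/0.0592 = 2·(+1.60 − (+1.643))/0.0592 = −1.453.
Balancing electrons gives Pt^2+(aq) + 2 Cr^2+(aq) → Pt(s) + 2 Cr^3+(aq); thus Q = [Cr^3+(aq)]^2 / ([Pt^2+(aq)]·[Cr^2+(aq)]^2).
Substituting the known concentrations and solving, log [Cr^2+(aq)] = −0.239 and [Cr^2+(aq)] = 0.58 M.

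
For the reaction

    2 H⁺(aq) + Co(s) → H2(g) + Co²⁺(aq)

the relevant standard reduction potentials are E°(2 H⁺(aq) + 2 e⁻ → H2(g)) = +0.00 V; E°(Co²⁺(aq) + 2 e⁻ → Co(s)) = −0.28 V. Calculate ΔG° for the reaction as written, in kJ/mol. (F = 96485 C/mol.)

In the reaction as written H⁺(aq) is reduced, so the 2H⁺/H₂ couple is the cathode and Co²⁺/Co is the anode.
E°cell = +0.00 − (−0.28) = +0.28 V; balancing electrons gives n = 2.
ΔG° = −nFE°cell = −(2)(96485)(+0.28) J/mol = −54.0 kJ/mol.

−54.0 kJ/mol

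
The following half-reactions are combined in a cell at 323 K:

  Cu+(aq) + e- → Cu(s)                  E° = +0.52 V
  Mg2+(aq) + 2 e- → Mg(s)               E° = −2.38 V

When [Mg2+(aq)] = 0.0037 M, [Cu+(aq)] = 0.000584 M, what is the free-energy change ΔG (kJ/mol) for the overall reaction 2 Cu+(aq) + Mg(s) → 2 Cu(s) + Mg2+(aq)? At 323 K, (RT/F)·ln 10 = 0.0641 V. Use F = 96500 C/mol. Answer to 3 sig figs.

E°cell = +0.52 − (−2.38) = +2.90 V; the balanced reaction transfers n = 2 electrons.
The reaction quotient is [Mg2+(aq)] / [Cu+(aq)]^2 = 1.08×10^4; by Nernst, E = +2.90 − (0.0641/2)(4.035) = +2.7707 V.
Finally ΔG = −nFE = −(2)(96500 C/mol)(+2.7707 V) = −535 kJ/mol.

−535 kJ/mol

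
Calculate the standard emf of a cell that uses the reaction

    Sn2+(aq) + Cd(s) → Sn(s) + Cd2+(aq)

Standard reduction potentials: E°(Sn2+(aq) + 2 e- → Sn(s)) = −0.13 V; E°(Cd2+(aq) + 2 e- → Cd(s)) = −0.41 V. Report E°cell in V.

In the reaction as written, Sn2+(aq) is reduced (cathode) and Cd2+(aq) is produced by oxidation at the anode.
E°cell = E°(cathode) − E°(anode) = −0.13 − (−0.41) = +0.28 V.
The positive value indicates the reaction is spontaneous as written.

+0.28 V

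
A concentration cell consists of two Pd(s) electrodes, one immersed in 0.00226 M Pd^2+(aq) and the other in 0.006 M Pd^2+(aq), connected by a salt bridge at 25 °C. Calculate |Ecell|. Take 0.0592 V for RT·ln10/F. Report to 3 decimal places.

For a concentration cell E°cell = 0, since both electrodes use the same couple.
The compartment with the higher Pd^2+(aq) concentration (0.006 M) acts as the cathode; ions are reduced there and produced at the dilute (0.00226 M) anode.
With n = 2, Ecell = −(0.0592/2)·log([dilute]/[conc]) = −(0.0592/2)·log(0.00226/0.006) = +0.013 V.

0.013 V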